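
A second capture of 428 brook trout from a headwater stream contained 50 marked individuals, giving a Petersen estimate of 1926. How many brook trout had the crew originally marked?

From N = M·C/R: M = N·R / C = 1926·50 / 428 = 96300 / 428 = 225.

M = 225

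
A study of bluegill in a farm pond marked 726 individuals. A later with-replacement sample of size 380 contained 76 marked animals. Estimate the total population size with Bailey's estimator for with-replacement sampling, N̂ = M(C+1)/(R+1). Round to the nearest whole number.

N ≈ 3592

N̂ = 726·(380+1)/(76+1) = 726·381/77 = 276606/77 ≈ 3592.3 → 3592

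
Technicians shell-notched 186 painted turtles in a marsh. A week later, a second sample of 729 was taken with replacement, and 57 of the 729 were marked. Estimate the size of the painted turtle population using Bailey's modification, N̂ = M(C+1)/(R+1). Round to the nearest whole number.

N̂ = 186·(729+1)/(57+1) = 186·730/58 = 135780/58 ≈ 2341.0 → 2341

N ≈ 2341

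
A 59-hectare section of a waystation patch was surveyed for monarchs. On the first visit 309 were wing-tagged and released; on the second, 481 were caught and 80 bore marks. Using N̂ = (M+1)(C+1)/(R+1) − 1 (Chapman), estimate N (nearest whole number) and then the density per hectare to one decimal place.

density ≈ 31.3 monarchs per hectare

N̂ = 310·482/81 − 1 = 149420/81 − 1 ≈ 1843.7 → 1844
Density = N̂ / area = 1844 / 59 ≈ 31.25 → 31.3 per hectare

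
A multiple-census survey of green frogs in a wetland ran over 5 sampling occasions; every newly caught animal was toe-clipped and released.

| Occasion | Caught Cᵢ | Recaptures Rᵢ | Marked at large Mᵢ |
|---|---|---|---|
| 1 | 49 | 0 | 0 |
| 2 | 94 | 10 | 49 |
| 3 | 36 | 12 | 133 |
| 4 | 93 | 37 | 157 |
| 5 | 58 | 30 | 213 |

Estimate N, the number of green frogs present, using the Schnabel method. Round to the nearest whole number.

N ≈ 408

Σ MᵢCᵢ = 0·49 + 49·94 + 133·36 + 157·93 + 213·58 = 0 + 4606 + 4788 + 14601 + 12354 = 36349
Σ Rᵢ = 0 + 10 + 12 + 37 + 30 = 89
N̂ = 36349 / 89 ≈ 408.4 → 408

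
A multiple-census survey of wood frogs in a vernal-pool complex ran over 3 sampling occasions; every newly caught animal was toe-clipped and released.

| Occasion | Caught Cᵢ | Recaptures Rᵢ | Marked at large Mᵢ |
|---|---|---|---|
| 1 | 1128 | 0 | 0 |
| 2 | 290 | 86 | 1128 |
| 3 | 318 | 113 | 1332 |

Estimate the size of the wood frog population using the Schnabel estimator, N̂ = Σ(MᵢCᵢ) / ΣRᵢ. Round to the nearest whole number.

Σ MᵢCᵢ = 0·1128 + 1128·290 + 1332·318 = 0 + 327120 + 423576 = 750696
Σ Rᵢ = 0 + 86 + 113 = 199
N̂ = 750696 / 199 ≈ 3772.3 → 3772

N ≈ 3772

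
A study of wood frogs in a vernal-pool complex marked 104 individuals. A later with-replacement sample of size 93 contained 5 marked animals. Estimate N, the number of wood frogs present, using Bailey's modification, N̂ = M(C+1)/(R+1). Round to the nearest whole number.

N̂ = 104·(93+1)/(5+1) = 104·94/6 = 9776/6 ≈ 1629.3 → 1629

N ≈ 1629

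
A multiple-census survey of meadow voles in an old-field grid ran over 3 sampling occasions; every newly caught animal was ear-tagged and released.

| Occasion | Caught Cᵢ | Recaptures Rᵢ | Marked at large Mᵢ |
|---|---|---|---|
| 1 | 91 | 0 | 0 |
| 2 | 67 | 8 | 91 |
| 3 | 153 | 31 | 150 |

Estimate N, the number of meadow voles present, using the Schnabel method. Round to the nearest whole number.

Σ MᵢCᵢ = 0·91 + 91·67 + 150·153 = 0 + 6097 + 22950 = 29047
Σ Rᵢ = 0 + 8 + 31 = 39
N̂ = 29047 / 39 ≈ 744.8 → 745

N ≈ 745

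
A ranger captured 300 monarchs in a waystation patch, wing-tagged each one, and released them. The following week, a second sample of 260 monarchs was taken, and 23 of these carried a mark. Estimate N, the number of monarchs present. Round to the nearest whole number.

N ≈ 3391

N = (300 × 260) / 23 = 78000 / 23 ≈ 3391.3 → 3391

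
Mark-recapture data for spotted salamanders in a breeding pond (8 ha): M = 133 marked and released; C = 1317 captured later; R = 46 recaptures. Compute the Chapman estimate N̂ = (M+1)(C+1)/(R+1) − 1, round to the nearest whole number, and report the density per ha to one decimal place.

N̂ = 134·1318/47 − 1 = 176612/47 − 1 ≈ 3756.7 → 3757
Density = N̂ / area = 3757 / 8 ≈ 469.62 → 469.6 per ha

density ≈ 469.6 spotted salamanders per ha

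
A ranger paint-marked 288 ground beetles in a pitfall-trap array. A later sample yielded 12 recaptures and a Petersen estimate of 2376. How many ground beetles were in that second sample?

From N = M·C/R: C = N·R / M = 2376·12 / 288 = 28512 / 288 = 99.

C = 99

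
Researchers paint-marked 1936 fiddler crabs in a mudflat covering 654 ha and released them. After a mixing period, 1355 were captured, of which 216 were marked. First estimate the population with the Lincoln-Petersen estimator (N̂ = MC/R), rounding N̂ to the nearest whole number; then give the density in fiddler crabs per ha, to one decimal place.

density ≈ 18.6 fiddler crabs per ha

N̂ = 1936·1355/216 = 2623280/216 ≈ 12144.8 → 12145
Density = N̂ / area = 12145 / 654 ≈ 18.57 → 18.6 per ha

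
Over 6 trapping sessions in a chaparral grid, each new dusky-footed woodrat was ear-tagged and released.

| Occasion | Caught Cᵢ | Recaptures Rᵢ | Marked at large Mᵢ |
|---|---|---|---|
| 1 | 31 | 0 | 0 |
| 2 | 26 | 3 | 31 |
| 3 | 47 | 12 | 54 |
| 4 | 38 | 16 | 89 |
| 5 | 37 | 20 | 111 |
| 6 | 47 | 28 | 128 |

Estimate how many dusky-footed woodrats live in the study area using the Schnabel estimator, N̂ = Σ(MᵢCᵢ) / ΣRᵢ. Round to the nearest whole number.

N ≈ 213

Σ MᵢCᵢ = 0·31 + 31·26 + 54·47 + 89·38 + 111·37 + 128·47 = 0 + 806 + 2538 + 3382 + 4107 + 6016 = 16849
Σ Rᵢ = 0 + 3 + 12 + 16 + 20 + 28 = 79
N̂ = 16849 / 79 ≈ 213.3 → 213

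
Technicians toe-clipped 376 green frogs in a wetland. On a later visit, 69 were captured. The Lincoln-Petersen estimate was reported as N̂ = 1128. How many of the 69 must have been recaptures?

From N = M·C/R: R = M·C / N = 376·69 / 1128 = 25944 / 1128 = 23.

R = 23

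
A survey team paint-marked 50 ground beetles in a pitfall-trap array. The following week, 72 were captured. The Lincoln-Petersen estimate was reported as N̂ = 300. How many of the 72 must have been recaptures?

R = 12

From N = M·C/R: R = M·C / N = 50·72 / 300 = 3600 / 300 = 12.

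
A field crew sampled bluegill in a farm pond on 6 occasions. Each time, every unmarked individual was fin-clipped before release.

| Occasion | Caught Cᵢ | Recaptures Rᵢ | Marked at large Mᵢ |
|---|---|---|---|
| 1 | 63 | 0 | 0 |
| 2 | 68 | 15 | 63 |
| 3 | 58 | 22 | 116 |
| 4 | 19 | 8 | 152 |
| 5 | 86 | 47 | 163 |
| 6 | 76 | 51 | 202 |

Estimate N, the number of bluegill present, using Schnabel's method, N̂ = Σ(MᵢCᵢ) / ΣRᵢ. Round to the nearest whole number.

Σ MᵢCᵢ = 0·63 + 63·68 + 116·58 + 152·19 + 163·86 + 202·76 = 0 + 4284 + 6728 + 2888 + 14018 + 15352 = 43270
Σ Rᵢ = 0 + 15 + 22 + 8 + 47 + 51 = 143
N̂ = 43270 / 143 ≈ 302.6 → 303

N ≈ 303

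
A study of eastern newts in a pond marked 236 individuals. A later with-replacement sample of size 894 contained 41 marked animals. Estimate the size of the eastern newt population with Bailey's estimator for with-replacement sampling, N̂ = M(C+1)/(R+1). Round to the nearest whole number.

N ≈ 5029

N̂ = 236·(894+1)/(41+1) = 236·895/42 = 211220/42 ≈ 5029.0 → 5029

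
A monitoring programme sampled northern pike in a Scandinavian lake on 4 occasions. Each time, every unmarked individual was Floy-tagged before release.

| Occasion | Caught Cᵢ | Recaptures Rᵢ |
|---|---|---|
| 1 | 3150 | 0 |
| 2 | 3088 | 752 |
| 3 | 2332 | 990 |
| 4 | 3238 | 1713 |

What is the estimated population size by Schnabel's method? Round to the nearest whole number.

N ≈ 12,917

Marked at large before each occasion: Mᵢ = Σⱼ<ᵢ (Cⱼ − Rⱼ) → M1=0, M2=3150, M3=5486, M4=6828
Σ MᵢCᵢ = 0·3150 + 3150·3088 + 5486·2332 + 6828·3238 = 0 + 9727200 + 12793352 + 22109064 = 44629616
Σ Rᵢ = 0 + 752 + 990 + 1713 = 3455
N̂ = 44629616 / 3455 ≈ 12917.4 → 12917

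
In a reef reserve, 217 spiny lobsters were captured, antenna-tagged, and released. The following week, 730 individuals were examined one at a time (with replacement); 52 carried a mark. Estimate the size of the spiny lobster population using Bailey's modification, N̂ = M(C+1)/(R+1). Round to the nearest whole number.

N ≈ 2993

N̂ = 217·(730+1)/(52+1) = 217·731/53 = 158627/53 ≈ 2993.0 → 2993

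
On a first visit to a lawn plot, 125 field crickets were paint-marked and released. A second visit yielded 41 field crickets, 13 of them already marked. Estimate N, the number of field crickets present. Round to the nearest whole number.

If marked individuals mix randomly, R/C ≈ M/N, giving N ≈ M·C/R.
N = (125 × 41) / 13 = 5125 / 13 ≈ 394.2 → 394

N ≈ 394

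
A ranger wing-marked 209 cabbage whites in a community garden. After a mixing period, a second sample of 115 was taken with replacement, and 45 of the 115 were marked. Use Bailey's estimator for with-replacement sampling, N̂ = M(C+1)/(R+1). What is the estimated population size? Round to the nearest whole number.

N̂ = 209·(115+1)/(45+1) = 209·116/46 = 24244/46 ≈ 527.0 → 527

N ≈ 527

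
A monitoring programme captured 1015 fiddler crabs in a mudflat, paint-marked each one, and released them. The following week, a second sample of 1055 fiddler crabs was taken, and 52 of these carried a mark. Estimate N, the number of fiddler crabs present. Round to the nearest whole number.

N ≈ 20,593

N = (1015 × 1055) / 52 = 1070825 / 52 ≈ 20592.8 → 20593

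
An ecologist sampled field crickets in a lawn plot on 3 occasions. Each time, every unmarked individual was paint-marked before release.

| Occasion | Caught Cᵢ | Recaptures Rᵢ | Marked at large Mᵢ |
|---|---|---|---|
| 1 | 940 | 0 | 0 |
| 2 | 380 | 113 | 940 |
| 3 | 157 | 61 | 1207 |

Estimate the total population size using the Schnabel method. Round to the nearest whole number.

Σ MᵢCᵢ = 0·940 + 940·380 + 1207·157 = 0 + 357200 + 189499 = 546699
Σ Rᵢ = 0 + 113 + 61 = 174
N̂ = 546699 / 174 ≈ 3141.9 → 3142

N ≈ 3142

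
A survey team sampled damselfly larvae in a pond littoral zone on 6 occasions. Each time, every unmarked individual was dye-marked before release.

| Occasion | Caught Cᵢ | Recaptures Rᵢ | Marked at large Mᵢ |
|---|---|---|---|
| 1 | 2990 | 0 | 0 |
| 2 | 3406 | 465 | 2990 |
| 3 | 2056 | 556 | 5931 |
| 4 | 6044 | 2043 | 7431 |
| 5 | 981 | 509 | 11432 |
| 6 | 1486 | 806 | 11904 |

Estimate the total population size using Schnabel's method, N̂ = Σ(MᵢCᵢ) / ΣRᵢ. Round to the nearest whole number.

Σ MᵢCᵢ = 0·2990 + 2990·3406 + 5931·2056 + 7431·6044 + 11432·981 + 11904·1486 = 0 + 10183940 + 12194136 + 44912964 + 11214792 + 17689344 = 96195176
Σ Rᵢ = 0 + 465 + 556 + 2043 + 509 + 806 = 4379
N̂ = 96195176 / 4379 ≈ 21967.4 → 21967

N ≈ 21,967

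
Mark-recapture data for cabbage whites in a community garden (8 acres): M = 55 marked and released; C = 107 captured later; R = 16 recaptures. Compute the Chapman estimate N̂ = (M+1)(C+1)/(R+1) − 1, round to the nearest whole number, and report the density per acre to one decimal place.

N̂ = 56·108/17 − 1 = 6048/17 − 1 ≈ 354.8 → 355
Density = N̂ / area = 355 / 8 ≈ 44.38 → 44.4 per acre

density ≈ 44.4 cabbage whites per acre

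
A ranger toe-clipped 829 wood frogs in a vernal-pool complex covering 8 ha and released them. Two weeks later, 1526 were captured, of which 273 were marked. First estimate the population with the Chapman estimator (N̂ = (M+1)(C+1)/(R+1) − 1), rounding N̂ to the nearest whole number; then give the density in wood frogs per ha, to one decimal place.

N̂ = 830·1527/274 − 1 = 1267410/274 − 1 ≈ 4624.6 → 4625
Density = N̂ / area = 4625 / 8 ≈ 578.12 → 578.1 per ha

density ≈ 578.1 wood frogs per ha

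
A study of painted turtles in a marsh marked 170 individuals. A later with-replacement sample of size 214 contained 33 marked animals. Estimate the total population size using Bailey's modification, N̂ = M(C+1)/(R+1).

N̂ = 170·(214+1)/(33+1) = 170·215/34 = 36550/34 = 1075

N = 1075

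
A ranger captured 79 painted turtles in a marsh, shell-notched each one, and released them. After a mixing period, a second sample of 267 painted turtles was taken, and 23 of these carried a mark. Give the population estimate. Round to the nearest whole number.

Lincoln-Petersen assumes M/N = R/C, so N = M·C / R.
N = (79 × 267) / 23 = 21093 / 23 ≈ 917.1 → 917

N ≈ 917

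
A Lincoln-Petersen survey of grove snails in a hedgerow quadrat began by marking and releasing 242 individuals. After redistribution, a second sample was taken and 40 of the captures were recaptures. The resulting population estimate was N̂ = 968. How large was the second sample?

From N = M·C/R: C = N·R / M = 968·40 / 242 = 38720 / 242 = 160.

C = 160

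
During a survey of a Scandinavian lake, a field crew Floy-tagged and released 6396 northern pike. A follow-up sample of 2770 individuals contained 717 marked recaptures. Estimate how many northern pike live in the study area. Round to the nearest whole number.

N ≈ 24,710

Lincoln-Petersen assumes M/N = R/C, so N = M·C / R.
N = (6396 × 2770) / 717 = 17716920 / 717 ≈ 24709.8 → 24710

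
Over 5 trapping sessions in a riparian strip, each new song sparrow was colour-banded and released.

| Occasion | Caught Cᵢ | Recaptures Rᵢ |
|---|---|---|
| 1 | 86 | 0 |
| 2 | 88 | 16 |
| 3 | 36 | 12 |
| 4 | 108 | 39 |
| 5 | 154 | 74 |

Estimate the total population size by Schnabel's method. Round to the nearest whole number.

Marked at large before each occasion: Mᵢ = Σⱼ<ᵢ (Cⱼ − Rⱼ) → M1=0, M2=86, M3=158, M4=182, M5=251
Σ MᵢCᵢ = 0·86 + 86·88 + 158·36 + 182·108 + 251·154 = 0 + 7568 + 5688 + 19656 + 38654 = 71566
Σ Rᵢ = 0 + 16 + 12 + 39 + 74 = 141
N̂ = 71566 / 141 ≈ 507.6 → 508

N ≈ 508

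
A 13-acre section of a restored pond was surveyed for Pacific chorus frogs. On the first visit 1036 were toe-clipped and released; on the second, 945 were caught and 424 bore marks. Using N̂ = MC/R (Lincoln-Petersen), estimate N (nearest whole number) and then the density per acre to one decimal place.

N̂ = 1036·945/424 = 979020/424 ≈ 2309.0 → 2309
Density = N̂ / area = 2309 / 13 ≈ 177.62 → 177.6 per acre

density ≈ 177.6 Pacific chorus frogs per acre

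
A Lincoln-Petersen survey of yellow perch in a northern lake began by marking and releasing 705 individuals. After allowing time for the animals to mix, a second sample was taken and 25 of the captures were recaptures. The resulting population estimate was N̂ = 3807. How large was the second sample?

C = 135

From N = M·C/R: C = N·R / M = 3807·25 / 705 = 95175 / 705 = 135.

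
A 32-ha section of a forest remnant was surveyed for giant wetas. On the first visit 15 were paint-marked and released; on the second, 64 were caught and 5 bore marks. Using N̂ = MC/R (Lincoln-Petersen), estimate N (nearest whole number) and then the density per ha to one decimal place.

density ≈ 6.0 giant wetas per ha

N̂ = 15·64/5 = 960/5 = 192
Density = N̂ / area = 192 / 32 = 6.0 per ha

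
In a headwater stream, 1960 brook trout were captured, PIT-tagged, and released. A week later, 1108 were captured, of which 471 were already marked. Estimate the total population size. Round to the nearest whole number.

Lincoln-Petersen assumes M/N = R/C, so N = M·C / R.
N = (1960 × 1108) / 471 = 2171680 / 471 ≈ 4610.8 → 4611

N ≈ 4611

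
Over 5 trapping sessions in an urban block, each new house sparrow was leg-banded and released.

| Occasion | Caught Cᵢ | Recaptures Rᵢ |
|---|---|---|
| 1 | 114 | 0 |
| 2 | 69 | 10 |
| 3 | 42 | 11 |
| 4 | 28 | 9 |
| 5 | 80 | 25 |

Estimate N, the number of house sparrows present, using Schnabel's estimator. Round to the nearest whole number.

N ≈ 703

Marked at large before each occasion: Mᵢ = Σⱼ<ᵢ (Cⱼ − Rⱼ) → M1=0, M2=114, M3=173, M4=204, M5=223
Σ MᵢCᵢ = 0·114 + 114·69 + 173·42 + 204·28 + 223·80 = 0 + 7866 + 7266 + 5712 + 17840 = 38684
Σ Rᵢ = 0 + 10 + 11 + 9 + 25 = 55
N̂ = 38684 / 55 ≈ 703.3 → 703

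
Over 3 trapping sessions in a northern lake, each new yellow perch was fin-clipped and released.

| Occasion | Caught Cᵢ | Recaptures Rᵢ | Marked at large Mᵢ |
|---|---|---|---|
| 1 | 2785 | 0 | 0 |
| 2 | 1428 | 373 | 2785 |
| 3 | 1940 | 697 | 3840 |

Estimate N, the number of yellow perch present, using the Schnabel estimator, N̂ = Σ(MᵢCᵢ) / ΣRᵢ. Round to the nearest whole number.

N ≈ 10,679

Σ MᵢCᵢ = 0·2785 + 2785·1428 + 3840·1940 = 0 + 3976980 + 7449600 = 11426580
Σ Rᵢ = 0 + 373 + 697 = 1070
N̂ = 11426580 / 1070 ≈ 10679.0 → 10679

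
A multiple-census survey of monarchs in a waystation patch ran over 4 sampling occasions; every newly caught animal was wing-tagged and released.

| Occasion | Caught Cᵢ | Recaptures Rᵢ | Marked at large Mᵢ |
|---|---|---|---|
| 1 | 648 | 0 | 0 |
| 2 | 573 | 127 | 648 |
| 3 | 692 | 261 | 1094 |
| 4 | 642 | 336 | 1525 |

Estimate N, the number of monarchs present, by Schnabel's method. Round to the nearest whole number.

Σ MᵢCᵢ = 0·648 + 648·573 + 1094·692 + 1525·642 = 0 + 371304 + 757048 + 979050 = 2107402
Σ Rᵢ = 0 + 127 + 261 + 336 = 724
N̂ = 2107402 / 724 ≈ 2910.8 → 2911

N ≈ 2911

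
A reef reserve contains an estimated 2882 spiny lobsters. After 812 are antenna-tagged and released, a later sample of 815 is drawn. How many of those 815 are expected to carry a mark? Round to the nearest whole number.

expected recaptures ≈ 230

The marked fraction of the population is 812/2882, so in a sample of 815 expect C·(M/N) marked.
E[R] = 812 × 815 / 2882 = 661780 / 2882 ≈ 229.6 → 230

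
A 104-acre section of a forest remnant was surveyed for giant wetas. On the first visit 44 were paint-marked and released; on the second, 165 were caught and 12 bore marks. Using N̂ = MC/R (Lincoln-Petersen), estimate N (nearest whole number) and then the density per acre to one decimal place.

density ≈ 5.8 giant wetas per acre

N̂ = 44·165/12 = 7260/12 = 605
Density = N̂ / area = 605 / 104 ≈ 5.82 → 5.8 per acre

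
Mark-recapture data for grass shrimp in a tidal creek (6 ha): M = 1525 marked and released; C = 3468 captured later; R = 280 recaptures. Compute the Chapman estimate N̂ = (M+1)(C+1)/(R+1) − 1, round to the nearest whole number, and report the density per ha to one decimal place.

density ≈ 3139.7 grass shrimp per ha

N̂ = 1526·3469/281 − 1 = 5293694/281 − 1 ≈ 18837.8 → 18838
Density = N̂ / area = 18838 / 6 ≈ 3139.67 → 3139.7 per ha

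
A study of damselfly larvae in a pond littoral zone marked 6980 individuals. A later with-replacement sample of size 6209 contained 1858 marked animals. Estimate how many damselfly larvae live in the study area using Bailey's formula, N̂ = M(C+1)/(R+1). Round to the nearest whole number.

N ≈ 23,317

N̂ = 6980·(6209+1)/(1858+1) = 6980·6210/1859 = 43345800/1859 ≈ 23316.7 → 23317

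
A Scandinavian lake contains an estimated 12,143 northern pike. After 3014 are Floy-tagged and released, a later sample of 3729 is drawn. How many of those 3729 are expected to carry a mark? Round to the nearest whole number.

expected recaptures ≈ 926

The marked fraction of the population is 3014/12143, so in a sample of 3729 expect C·(M/N) marked.
E[R] = 3014 × 3729 / 12143 = 11239206 / 12143 ≈ 925.6 → 926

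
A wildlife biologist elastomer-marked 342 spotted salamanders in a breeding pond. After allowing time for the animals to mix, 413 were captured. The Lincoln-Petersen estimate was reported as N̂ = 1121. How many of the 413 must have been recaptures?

R = 126

From N = M·C/R: R = M·C / N = 342·413 / 1121 = 141246 / 1121 = 126.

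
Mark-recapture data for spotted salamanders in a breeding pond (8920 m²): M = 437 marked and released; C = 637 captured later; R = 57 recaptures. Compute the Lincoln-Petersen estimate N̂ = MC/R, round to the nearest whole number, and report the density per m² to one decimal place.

N̂ = 437·637/57 = 278369/57 ≈ 4883.7 → 4884
Density = N̂ / area = 4884 / 8920 ≈ 0.548 → 0.5 per m²

density ≈ 0.5 spotted salamanders per m²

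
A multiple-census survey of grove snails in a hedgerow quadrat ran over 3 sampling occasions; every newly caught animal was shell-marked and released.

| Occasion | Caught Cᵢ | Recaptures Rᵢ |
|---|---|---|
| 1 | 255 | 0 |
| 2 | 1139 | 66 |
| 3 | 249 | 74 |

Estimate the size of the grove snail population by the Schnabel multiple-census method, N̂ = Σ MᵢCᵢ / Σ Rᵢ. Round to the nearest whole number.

Marked at large before each occasion: Mᵢ = Σⱼ<ᵢ (Cⱼ − Rⱼ) → M1=0, M2=255, M3=1328
Σ MᵢCᵢ = 0·255 + 255·1139 + 1328·249 = 0 + 290445 + 330672 = 621117
Σ Rᵢ = 0 + 66 + 74 = 140
N̂ = 621117 / 140 ≈ 4436.6 → 4437

N ≈ 4437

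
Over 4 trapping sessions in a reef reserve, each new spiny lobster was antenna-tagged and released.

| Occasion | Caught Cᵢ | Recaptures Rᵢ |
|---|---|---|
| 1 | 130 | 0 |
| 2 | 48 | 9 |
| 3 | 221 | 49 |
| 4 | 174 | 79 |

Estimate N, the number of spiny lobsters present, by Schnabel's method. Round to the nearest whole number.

Marked at large before each occasion: Mᵢ = Σⱼ<ᵢ (Cⱼ − Rⱼ) → M1=0, M2=130, M3=169, M4=341
Σ MᵢCᵢ = 0·130 + 130·48 + 169·221 + 341·174 = 0 + 6240 + 37349 + 59334 = 102923
Σ Rᵢ = 0 + 9 + 49 + 79 = 137
N̂ = 102923 / 137 ≈ 751.3 → 751

N ≈ 751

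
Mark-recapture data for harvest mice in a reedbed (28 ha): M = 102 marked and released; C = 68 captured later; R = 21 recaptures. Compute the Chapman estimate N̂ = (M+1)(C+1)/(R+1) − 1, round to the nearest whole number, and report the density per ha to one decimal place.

N̂ = 103·69/22 − 1 = 7107/22 − 1 ≈ 322.0 → 322
Density = N̂ / area = 322 / 28 ≈ 11.50 → 11.5 per ha

density ≈ 11.5 harvest mice per ha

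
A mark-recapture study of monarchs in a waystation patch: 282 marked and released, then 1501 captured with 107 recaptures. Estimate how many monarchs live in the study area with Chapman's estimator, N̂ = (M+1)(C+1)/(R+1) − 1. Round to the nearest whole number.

N ≈ 3935

N̂ = (282+1)(1501+1)/(107+1) − 1 = 283·1502/108 − 1
= 425066/108 − 1 ≈ 3935.8 − 1 ≈ 3934.8 → 3935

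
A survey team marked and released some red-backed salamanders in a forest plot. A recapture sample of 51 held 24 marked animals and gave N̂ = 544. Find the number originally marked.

From N = M·C/R: M = N·R / C = 544·24 / 51 = 13056 / 51 = 256.

M = 256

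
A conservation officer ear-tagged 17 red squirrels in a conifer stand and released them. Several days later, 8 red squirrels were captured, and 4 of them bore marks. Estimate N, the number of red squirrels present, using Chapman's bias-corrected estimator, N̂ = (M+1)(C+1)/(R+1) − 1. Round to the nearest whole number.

N ≈ 31

N̂ = (17+1)(8+1)/(4+1) − 1 = 18·9/5 − 1
= 162/5 − 1 ≈ 32.4 − 1 ≈ 31.4 → 31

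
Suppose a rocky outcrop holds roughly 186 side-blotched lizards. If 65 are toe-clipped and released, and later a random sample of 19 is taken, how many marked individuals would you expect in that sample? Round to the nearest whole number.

expected recaptures ≈ 7

Expected recaptures E[R] = M·C / N.
E[R] = 65 × 19 / 186 = 1235 / 186 ≈ 6.6 → 7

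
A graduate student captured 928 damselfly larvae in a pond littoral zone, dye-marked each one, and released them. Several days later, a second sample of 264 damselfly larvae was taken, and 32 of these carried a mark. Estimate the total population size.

If marked individuals mix randomly, R/C ≈ M/N, giving N ≈ M·C/R.
N = (928 × 264) / 32 = 244992 / 32 = 7656

N = 7656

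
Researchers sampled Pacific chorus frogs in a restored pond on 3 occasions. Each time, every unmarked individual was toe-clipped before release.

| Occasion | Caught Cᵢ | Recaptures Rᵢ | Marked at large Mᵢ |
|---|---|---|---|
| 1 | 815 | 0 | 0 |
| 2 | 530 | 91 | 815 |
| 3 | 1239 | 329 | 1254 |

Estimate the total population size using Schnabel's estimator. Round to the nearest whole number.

N ≈ 4728

Σ MᵢCᵢ = 0·815 + 815·530 + 1254·1239 = 0 + 431950 + 1553706 = 1985656
Σ Rᵢ = 0 + 91 + 329 = 420
N̂ = 1985656 / 420 ≈ 4727.8 → 4728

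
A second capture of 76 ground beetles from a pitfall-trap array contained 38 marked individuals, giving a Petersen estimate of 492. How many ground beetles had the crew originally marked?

From N = M·C/R: M = N·R / C = 492·38 / 76 = 18696 / 76 = 246.

M = 246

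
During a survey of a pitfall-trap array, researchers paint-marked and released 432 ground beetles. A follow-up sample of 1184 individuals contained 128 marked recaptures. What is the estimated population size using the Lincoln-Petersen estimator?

N = 3996

The marked fraction in the recapture sample should equal the marked fraction in the population: 128/1184 = 432/N.
N = (432 × 1184) / 128 = 511488 / 128 = 3996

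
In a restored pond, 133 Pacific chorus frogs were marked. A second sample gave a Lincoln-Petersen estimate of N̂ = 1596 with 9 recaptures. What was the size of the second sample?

From N = M·C/R: C = N·R / M = 1596·9 / 133 = 14364 / 133 = 108.

C = 108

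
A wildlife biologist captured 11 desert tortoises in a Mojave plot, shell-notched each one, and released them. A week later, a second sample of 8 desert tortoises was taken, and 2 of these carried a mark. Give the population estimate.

N = 44

N = (11 × 8) / 2 = 88 / 2 = 44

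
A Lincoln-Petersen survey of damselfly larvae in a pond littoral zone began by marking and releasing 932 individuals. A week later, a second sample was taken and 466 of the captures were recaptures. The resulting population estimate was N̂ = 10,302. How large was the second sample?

From N = M·C/R: C = N·R / M = 10302·466 / 932 = 4800732 / 932 = 5151.

C = 5151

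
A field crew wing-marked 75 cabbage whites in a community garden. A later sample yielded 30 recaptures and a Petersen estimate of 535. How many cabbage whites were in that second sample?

C = 214

From N = M·C/R: C = N·R / M = 535·30 / 75 = 16050 / 75 = 214.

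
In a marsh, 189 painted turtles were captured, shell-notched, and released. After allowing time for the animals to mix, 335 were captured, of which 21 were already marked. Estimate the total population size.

The marked fraction in the recapture sample should equal the marked fraction in the population: 21/335 = 189/N.
N = (189 × 335) / 21 = 63315 / 21 = 3015

N = 3015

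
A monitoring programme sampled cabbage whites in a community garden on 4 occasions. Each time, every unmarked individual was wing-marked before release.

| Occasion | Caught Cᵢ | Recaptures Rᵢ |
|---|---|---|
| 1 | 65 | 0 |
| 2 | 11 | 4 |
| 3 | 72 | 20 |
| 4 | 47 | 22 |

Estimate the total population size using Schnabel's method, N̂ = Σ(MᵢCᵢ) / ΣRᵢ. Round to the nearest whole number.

N ≈ 255

Marked at large before each occasion: Mᵢ = Σⱼ<ᵢ (Cⱼ − Rⱼ) → M1=0, M2=65, M3=72, M4=124
Σ MᵢCᵢ = 0·65 + 65·11 + 72·72 + 124·47 = 0 + 715 + 5184 + 5828 = 11727
Σ Rᵢ = 0 + 4 + 20 + 22 = 46
N̂ = 11727 / 46 ≈ 254.9 → 255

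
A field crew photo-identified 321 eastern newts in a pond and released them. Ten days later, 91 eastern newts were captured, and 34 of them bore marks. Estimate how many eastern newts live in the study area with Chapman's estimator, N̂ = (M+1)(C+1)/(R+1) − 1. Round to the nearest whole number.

N̂ = (321+1)(91+1)/(34+1) − 1 = 322·92/35 − 1
= 29624/35 − 1 ≈ 846.4 − 1 ≈ 845.4 → 845

N ≈ 845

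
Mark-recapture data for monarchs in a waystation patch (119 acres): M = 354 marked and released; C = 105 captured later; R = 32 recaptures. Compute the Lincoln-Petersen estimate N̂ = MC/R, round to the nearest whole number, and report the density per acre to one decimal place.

N̂ = 354·105/32 = 37170/32 ≈ 1161.6 → 1162
Density = N̂ / area = 1162 / 119 ≈ 9.76 → 9.8 per acre

density ≈ 9.8 monarchs per acre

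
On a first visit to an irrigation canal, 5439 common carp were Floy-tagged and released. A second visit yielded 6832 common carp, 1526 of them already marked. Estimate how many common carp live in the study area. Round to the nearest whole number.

The marked fraction in the recapture sample should equal the marked fraction in the population: 1526/6832 = 5439/N.
N = (5439 × 6832) / 1526 = 37159248 / 1526 ≈ 24350.8 → 24351

N ≈ 24,351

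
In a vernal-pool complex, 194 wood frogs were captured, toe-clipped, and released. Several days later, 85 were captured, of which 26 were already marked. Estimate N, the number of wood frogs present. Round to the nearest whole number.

N ≈ 634

N = (194 × 85) / 26 = 16490 / 26 ≈ 634.2 → 634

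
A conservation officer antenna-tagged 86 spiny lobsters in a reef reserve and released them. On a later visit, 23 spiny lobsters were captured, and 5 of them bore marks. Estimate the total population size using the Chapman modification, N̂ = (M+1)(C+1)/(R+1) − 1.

N̂ = (86+1)(23+1)/(5+1) − 1 = 87·24/6 − 1
= 2088/6 − 1 = 348 − 1 = 347

N = 347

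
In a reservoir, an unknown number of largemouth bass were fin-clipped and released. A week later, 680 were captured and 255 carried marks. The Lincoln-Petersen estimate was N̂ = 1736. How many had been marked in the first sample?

From N = M·C/R: M = N·R / C = 1736·255 / 680 = 442680 / 680 = 651.

M = 651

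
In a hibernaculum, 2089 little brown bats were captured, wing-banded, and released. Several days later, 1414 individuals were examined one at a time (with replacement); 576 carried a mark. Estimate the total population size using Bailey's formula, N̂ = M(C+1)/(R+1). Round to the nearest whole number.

N̂ = 2089·(1414+1)/(576+1) = 2089·1415/577 = 2955935/577 ≈ 5122.9 → 5123

N ≈ 5123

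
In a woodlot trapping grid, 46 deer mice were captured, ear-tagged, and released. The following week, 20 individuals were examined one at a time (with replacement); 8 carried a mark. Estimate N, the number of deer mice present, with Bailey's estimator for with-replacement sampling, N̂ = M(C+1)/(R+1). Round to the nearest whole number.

N ≈ 107

N̂ = 46·(20+1)/(8+1) = 46·21/9 = 966/9 ≈ 107.3 → 107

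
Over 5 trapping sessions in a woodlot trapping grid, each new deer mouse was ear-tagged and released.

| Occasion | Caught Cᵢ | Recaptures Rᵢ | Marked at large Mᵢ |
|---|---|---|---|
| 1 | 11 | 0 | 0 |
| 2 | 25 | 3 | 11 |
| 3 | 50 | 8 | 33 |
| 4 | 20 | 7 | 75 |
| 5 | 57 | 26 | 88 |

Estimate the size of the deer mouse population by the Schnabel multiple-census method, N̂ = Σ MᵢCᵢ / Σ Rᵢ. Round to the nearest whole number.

N ≈ 192

Σ MᵢCᵢ = 0·11 + 11·25 + 33·50 + 75·20 + 88·57 = 0 + 275 + 1650 + 1500 + 5016 = 8441
Σ Rᵢ = 0 + 3 + 8 + 7 + 26 = 44
N̂ = 8441 / 44 ≈ 191.8 → 192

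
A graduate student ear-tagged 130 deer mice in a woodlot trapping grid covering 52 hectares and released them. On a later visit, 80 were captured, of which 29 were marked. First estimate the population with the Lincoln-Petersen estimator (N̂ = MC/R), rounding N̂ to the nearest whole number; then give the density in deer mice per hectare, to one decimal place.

N̂ = 130·80/29 = 10400/29 ≈ 358.6 → 359
Density = N̂ / area = 359 / 52 ≈ 6.90 → 6.9 per hectare

density ≈ 6.9 deer mice per hectare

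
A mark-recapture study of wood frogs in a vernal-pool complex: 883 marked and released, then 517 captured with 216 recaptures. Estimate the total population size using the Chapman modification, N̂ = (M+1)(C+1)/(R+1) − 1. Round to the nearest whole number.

N̂ = (883+1)(517+1)/(216+1) − 1 = 884·518/217 − 1
= 457912/217 − 1 ≈ 2110.2 − 1 ≈ 2109.2 → 2109

N ≈ 2109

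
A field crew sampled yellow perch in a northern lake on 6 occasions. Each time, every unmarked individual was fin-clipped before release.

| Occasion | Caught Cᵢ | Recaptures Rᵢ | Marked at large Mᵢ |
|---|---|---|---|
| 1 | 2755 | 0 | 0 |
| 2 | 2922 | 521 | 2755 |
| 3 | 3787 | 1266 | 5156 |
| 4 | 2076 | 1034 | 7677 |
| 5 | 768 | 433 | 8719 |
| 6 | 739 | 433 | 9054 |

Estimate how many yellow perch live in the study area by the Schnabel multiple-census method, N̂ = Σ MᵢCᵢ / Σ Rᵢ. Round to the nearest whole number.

Σ MᵢCᵢ = 0·2755 + 2755·2922 + 5156·3787 + 7677·2076 + 8719·768 + 9054·739 = 0 + 8050110 + 19525772 + 15937452 + 6696192 + 6690906 = 56900432
Σ Rᵢ = 0 + 521 + 1266 + 1034 + 433 + 433 = 3687
N̂ = 56900432 / 3687 ≈ 15432.7 → 15433

N ≈ 15,433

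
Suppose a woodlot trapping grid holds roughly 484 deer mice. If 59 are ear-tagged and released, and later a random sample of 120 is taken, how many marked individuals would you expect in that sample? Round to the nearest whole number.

The marked fraction of the population is 59/484, so in a sample of 120 expect C·(M/N) marked.
E[R] = 59 × 120 / 484 = 7080 / 484 ≈ 14.6 → 15

expected recaptures ≈ 15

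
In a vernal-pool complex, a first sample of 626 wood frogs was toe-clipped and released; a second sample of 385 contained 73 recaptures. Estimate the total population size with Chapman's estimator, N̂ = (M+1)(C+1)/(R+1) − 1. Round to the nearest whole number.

N̂ = (626+1)(385+1)/(73+1) − 1 = 627·386/74 − 1
= 242022/74 − 1 ≈ 3270.6 − 1 ≈ 3269.6 → 3270

N ≈ 3270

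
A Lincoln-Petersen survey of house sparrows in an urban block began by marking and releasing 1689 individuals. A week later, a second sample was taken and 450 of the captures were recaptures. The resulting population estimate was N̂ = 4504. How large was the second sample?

C = 1200

From N = M·C/R: C = N·R / M = 4504·450 / 1689 = 2026800 / 1689 = 1200.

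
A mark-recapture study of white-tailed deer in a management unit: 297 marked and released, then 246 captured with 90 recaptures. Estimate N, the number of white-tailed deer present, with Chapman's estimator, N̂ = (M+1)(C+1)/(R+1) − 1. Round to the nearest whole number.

N ≈ 808

N̂ = (297+1)(246+1)/(90+1) − 1 = 298·247/91 − 1
= 73606/91 − 1 ≈ 808.9 − 1 ≈ 807.9 → 808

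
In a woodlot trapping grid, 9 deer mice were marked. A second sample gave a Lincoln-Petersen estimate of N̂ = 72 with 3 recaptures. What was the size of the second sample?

From N = M·C/R: C = N·R / M = 72·3 / 9 = 216 / 9 = 24.

C = 24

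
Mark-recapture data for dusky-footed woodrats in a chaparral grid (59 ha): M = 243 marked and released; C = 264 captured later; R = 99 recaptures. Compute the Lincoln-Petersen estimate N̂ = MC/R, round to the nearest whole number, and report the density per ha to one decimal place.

N̂ = 243·264/99 = 64152/99 = 648
Density = N̂ / area = 648 / 59 ≈ 10.98 → 11.0 per ha

density ≈ 11.0 dusky-footed woodrats per ha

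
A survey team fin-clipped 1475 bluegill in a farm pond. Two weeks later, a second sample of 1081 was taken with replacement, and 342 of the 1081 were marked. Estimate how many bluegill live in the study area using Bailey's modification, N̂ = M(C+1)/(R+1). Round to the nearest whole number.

N̂ = 1475·(1081+1)/(342+1) = 1475·1082/343 = 1595950/343 ≈ 4652.9 → 4653

N ≈ 4653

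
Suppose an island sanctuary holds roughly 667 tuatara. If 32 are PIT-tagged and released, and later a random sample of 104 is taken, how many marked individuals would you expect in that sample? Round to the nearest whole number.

expected recaptures ≈ 5

Expected recaptures E[R] = M·C / N.
E[R] = 32 × 104 / 667 = 3328 / 667 ≈ 5.0 → 5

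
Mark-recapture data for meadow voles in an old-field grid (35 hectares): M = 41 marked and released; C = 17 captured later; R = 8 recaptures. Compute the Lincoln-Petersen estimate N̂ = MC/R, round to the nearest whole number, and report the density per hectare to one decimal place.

N̂ = 41·17/8 = 697/8 ≈ 87.1 → 87
Density = N̂ / area = 87 / 35 ≈ 2.49 → 2.5 per hectare

density ≈ 2.5 meadow voles per hectare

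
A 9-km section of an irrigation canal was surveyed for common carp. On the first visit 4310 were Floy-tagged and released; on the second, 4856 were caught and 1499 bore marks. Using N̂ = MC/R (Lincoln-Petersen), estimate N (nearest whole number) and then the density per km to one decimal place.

N̂ = 4310·4856/1499 = 20929360/1499 ≈ 13962.2 → 13962
Density = N̂ / area = 13962 / 9 ≈ 1551.33 → 1551.3 per km

density ≈ 1551.3 common carp per km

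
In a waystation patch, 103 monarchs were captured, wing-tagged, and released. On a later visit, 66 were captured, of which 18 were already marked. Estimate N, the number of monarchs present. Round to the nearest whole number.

N ≈ 378

N = (103 × 66) / 18 = 6798 / 18 ≈ 377.7 → 378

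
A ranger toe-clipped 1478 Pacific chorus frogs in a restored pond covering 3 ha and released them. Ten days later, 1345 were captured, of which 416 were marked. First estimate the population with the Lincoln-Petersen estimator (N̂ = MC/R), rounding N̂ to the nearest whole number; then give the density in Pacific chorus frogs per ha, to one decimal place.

density ≈ 1593.0 Pacific chorus frogs per ha

N̂ = 1478·1345/416 = 1987910/416 ≈ 4778.6 → 4779
Density = N̂ / area = 4779 / 3 = 1593.0 per ha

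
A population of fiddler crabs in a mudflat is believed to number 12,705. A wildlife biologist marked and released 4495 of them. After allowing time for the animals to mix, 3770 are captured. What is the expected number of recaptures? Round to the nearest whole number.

expected recaptures ≈ 1334

Expected recaptures E[R] = M·C / N.
E[R] = 4495 × 3770 / 12705 = 16946150 / 12705 ≈ 1333.8 → 1334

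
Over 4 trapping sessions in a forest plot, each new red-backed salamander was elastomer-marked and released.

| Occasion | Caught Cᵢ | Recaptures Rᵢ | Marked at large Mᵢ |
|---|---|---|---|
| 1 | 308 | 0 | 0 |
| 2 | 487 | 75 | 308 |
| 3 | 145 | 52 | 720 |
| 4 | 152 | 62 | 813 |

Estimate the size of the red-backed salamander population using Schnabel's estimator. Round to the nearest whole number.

Σ MᵢCᵢ = 0·308 + 308·487 + 720·145 + 813·152 = 0 + 149996 + 104400 + 123576 = 377972
Σ Rᵢ = 0 + 75 + 52 + 62 = 189
N̂ = 377972 / 189 ≈ 1999.9 → 2000

N ≈ 2000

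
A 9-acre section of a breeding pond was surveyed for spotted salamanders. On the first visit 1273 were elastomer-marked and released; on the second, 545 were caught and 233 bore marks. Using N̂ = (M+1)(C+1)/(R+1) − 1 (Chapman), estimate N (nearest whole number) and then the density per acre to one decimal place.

density ≈ 330.2 spotted salamanders per acre

N̂ = 1274·546/234 − 1 = 695604/234 − 1 ≈ 2971.7 → 2972
Density = N̂ / area = 2972 / 9 ≈ 330.22 → 330.2 per acre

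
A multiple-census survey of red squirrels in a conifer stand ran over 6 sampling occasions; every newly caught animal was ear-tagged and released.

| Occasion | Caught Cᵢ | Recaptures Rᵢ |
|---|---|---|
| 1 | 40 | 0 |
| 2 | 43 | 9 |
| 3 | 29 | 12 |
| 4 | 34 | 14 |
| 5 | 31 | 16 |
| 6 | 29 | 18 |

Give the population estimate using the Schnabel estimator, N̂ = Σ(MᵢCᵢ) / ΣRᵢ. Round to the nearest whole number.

N ≈ 204

Marked at large before each occasion: Mᵢ = Σⱼ<ᵢ (Cⱼ − Rⱼ) → M1=0, M2=40, M3=74, M4=91, M5=111, M6=126
Σ MᵢCᵢ = 0·40 + 40·43 + 74·29 + 91·34 + 111·31 + 126·29 = 0 + 1720 + 2146 + 3094 + 3441 + 3654 = 14055
Σ Rᵢ = 0 + 9 + 12 + 14 + 16 + 18 = 69
N̂ = 14055 / 69 ≈ 203.7 → 204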